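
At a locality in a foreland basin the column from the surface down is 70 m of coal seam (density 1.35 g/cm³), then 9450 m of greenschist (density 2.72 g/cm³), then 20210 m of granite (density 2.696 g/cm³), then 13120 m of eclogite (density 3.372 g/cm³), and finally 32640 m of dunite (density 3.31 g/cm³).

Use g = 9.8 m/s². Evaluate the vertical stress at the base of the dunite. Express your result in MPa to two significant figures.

coal seam: 1350 kg/m³ × 9.8 m/s² × 70 m = 9.261×10^5 Pa = 0.9261 MPa
greenschist: 2720 kg/m³ × 9.8 m/s² × 9450 m = 2.519×10^8 Pa = 251.9 MPa
granite: 2696 kg/m³ × 9.8 m/s² × 20210 m = 5.340×10^8 Pa = 534.0 MPa
eclogite: 3372 kg/m³ × 9.8 m/s² × 13120 m = 4.336×10^8 Pa = 433.6 MPa
dunite: 3310 kg/m³ × 9.8 m/s² × 32640 m = 1.059×10^9 Pa = 1059 MPa
Total = 0.9261 + 251.9 + 534.0 + 433.6 + 1059 = 2279.1 MPa

2300 MPa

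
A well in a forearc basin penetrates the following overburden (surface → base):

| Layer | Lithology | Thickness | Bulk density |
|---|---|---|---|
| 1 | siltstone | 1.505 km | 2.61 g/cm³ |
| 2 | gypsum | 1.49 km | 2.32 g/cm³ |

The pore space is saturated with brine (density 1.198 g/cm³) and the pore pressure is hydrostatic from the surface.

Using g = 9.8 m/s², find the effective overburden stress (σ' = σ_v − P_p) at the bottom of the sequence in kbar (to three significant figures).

Overburden (lithostatic) stress σ_v:
siltstone: 2610 kg/m³ × 9.8 m/s² × 1505 m = 3.849×10^7 Pa = 38.49 MPa
gypsum: 2320 kg/m³ × 9.8 m/s² × 1490 m = 3.388×10^7 Pa = 33.88 MPa
Total = 38.49 + 33.88 = 72.372 MPa
Pore pressure P_p = 1198 kg/m³ × 9.8 m/s² × 2995 m = 3.516×10^7 Pa = 35.16 MPa
Effective stress σ' = σ_v − P_p = 72.37 − 35.16 = 37.209 MPa = 0.37209 kbar

0.372 kbar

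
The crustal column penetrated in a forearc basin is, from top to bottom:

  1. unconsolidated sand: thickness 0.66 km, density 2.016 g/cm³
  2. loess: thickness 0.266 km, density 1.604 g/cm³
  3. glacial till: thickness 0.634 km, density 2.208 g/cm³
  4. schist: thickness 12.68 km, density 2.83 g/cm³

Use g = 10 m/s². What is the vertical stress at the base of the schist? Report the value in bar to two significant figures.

3900 bar

unconsolidated sand: 2016 kg/m³ × 10 m/s² × 660 m = 1.331×10^7 Pa = 133.1 bar
loess: 1604 kg/m³ × 10 m/s² × 266 m = 4.267×10^6 Pa = 42.67 bar
glacial till: 2208 kg/m³ × 10 m/s² × 634 m = 1.400×10^7 Pa = 140.0 bar
schist: 2830 kg/m³ × 10 m/s² × 12680 m = 3.588×10^8 Pa = 3588 bar
Total = 133.1 + 42.67 + 140.0 + 3588 = 3904.1 bar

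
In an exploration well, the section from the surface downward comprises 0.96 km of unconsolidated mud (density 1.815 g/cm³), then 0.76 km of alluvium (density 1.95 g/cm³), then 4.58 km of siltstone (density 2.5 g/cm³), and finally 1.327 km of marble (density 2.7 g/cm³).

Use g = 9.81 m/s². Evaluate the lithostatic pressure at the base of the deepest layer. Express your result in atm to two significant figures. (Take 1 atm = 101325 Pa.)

1800 atm

unconsolidated mud: 1815 kg/m³ × 9.81 m/s² × 960 m = 1.709×10^7 Pa = 168.7 atm
alluvium: 1950 kg/m³ × 9.81 m/s² × 760 m = 1.454×10^7 Pa = 143.5 atm
siltstone: 2500 kg/m³ × 9.81 m/s² × 4580 m = 1.123×10^8 Pa = 1109 atm
marble: 2700 kg/m³ × 9.81 m/s² × 1327 m = 3.515×10^7 Pa = 346.9 atm
Total = 168.7 + 143.5 + 1109 + 346.9 = 1767.6 atm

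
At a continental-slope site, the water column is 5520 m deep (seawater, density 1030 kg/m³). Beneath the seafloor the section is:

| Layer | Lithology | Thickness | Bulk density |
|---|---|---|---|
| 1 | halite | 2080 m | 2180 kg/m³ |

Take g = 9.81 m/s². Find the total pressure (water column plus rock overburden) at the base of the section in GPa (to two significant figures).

0.10 GPa

seawater: 1030 kg/m³ × 9.81 m/s² × 5520 m = 5.578×10^7 Pa = 0.05578 GPa
halite: 2180 kg/m³ × 9.81 m/s² × 2080 m = 4.448×10^7 Pa = 0.04448 GPa
Total = 0.05578 + 0.04448 = 0.10026 GPa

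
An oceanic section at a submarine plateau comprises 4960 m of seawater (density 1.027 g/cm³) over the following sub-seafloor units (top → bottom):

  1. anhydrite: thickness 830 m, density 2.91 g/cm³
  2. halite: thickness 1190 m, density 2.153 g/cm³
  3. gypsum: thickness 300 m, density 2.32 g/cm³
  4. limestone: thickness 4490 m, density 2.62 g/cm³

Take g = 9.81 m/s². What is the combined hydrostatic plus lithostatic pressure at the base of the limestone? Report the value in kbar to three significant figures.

2.21 kbar

seawater: 1027 kg/m³ × 9.81 m/s² × 4960 m = 4.997×10^7 Pa = 0.4997 kbar
anhydrite: 2910 kg/m³ × 9.81 m/s² × 830 m = 2.369×10^7 Pa = 0.2369 kbar
halite: 2153 kg/m³ × 9.81 m/s² × 1190 m = 2.513×10^7 Pa = 0.2513 kbar
gypsum: 2320 kg/m³ × 9.81 m/s² × 300 m = 6.828×10^6 Pa = 0.06828 kbar
limestone: 2620 kg/m³ × 9.81 m/s² × 4490 m = 1.154×10^8 Pa = 1.154 kbar
Total = 0.4997 + 0.2369 + 0.2513 + 0.06828 + 1.154 = 2.2103 kbar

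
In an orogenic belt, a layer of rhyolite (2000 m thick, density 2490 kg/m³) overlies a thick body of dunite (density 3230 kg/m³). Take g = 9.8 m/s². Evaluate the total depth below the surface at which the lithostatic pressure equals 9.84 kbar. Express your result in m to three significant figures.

Pressure at base of upper layers: 2490×9.8×2000 = 4.880×10^7 Pa = 0.4880 kbar
Remaining pressure to be supplied by dunite: 9.840×10^8 − 4.880×10^7 = 9.352×10^8 Pa
Additional depth in dunite = 9.352×10^8 Pa / (3230 kg/m³ × 9.8 m/s²) = 29544 m
Total depth = 2000 m + 29544 m = 31544 m

31500 m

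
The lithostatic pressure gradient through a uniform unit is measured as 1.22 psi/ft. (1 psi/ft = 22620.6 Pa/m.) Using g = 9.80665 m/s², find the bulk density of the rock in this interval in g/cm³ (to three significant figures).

ρ = (dP/dz)/g = 1.22 psi/ft / 9.80665 m/s² = 27597 Pa/m / 9.80665 m/s² = 2814.1 kg/m³
= 2.814 g/cm³

2.81 g/cm³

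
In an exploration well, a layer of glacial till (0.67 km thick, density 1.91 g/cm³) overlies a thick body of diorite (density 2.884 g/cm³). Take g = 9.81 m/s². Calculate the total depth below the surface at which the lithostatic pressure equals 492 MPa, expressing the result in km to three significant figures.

Pressure at base of upper layers: 1910×9.81×670 = 1.255×10^7 Pa = 12.55 MPa
Remaining pressure to be supplied by diorite: 4.920×10^8 − 1.255×10^7 = 4.794×10^8 Pa
Additional depth in diorite = 4.794×10^8 Pa / (2884 kg/m³ × 9.81 m/s²) = 16946 m
Total depth = 670 m + 16946 m = 17616 m
= 17.616 km

17.6 km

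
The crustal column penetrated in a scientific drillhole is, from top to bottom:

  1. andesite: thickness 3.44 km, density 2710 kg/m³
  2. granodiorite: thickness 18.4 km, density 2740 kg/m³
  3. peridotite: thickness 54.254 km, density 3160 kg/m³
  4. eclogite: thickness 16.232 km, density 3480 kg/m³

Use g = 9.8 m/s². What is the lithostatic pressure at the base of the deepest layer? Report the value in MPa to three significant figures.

andesite: 2710 kg/m³ × 9.8 m/s² × 3440 m = 9.136×10^7 Pa = 91.36 MPa
granodiorite: 2740 kg/m³ × 9.8 m/s² × 18400 m = 4.941×10^8 Pa = 494.1 MPa
peridotite: 3160 kg/m³ × 9.8 m/s² × 54254 m = 1.680×10^9 Pa = 1680 MPa
eclogite: 3480 kg/m³ × 9.8 m/s² × 16232 m = 5.536×10^8 Pa = 553.6 MPa
Total = 91.36 + 494.1 + 1680 + 553.6 = 2819.2 MPa

2820 MPa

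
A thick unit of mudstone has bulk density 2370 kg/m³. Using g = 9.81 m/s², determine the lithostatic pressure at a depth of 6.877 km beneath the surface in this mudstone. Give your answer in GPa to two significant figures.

0.16 GPa

mudstone: 2370 kg/m³ × 9.81 m/s² × 6877 m = 1.599×10^8 Pa = 0.1599 GPa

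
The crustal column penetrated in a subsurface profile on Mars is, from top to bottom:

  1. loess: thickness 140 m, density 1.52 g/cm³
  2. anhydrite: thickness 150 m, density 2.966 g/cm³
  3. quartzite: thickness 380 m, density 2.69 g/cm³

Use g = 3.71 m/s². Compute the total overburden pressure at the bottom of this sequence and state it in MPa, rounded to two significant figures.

loess: 1520 kg/m³ × 3.71 m/s² × 140 m = 7.895×10^5 Pa = 0.7895 MPa
anhydrite: 2966 kg/m³ × 3.71 m/s² × 150 m = 1.651×10^6 Pa = 1.651 MPa
quartzite: 2690 kg/m³ × 3.71 m/s² × 380 m = 3.792×10^6 Pa = 3.792 MPa
Total = 0.7895 + 1.651 + 3.792 = 6.2324 MPa

6.2 MPa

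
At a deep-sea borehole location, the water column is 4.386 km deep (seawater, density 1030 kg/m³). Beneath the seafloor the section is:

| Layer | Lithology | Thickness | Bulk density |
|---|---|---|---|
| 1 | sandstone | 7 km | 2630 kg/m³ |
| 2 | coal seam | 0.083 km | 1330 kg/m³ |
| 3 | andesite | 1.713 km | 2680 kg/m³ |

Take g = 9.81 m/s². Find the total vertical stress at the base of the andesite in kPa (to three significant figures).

seawater: 1030 kg/m³ × 9.81 m/s² × 4386 m = 4.432×10^7 Pa = 44317 kPa
sandstone: 2630 kg/m³ × 9.81 m/s² × 7000 m = 1.806×10^8 Pa = 1.806×10^5 kPa
coal seam: 1330 kg/m³ × 9.81 m/s² × 83 m = 1.083×10^6 Pa = 1083 kPa
andesite: 2680 kg/m³ × 9.81 m/s² × 1713 m = 4.504×10^7 Pa = 45036 kPa
Total = 44317 + 1.806×10^5 + 1083 + 45036 = 2.7104×10^5 kPa

271000 kPa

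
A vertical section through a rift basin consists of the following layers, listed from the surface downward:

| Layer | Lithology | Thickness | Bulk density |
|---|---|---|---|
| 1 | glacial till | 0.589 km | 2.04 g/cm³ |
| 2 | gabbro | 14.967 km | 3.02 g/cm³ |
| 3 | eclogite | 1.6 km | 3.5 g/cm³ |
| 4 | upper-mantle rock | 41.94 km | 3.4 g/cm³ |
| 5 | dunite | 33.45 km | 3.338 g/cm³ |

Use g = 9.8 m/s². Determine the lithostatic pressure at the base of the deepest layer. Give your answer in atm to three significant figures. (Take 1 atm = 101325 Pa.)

glacial till: 2040 kg/m³ × 9.8 m/s² × 589 m = 1.178×10^7 Pa = 116.2 atm
gabbro: 3020 kg/m³ × 9.8 m/s² × 14967 m = 4.430×10^8 Pa = 4372 atm
eclogite: 3500 kg/m³ × 9.8 m/s² × 1600 m = 5.488×10^7 Pa = 541.6 atm
upper-mantle rock: 3400 kg/m³ × 9.8 m/s² × 41940 m = 1.397×10^9 Pa = 13792 atm
dunite: 3338 kg/m³ × 9.8 m/s² × 33450 m = 1.094×10^9 Pa = 10799 atm
Total = 116.2 + 4372 + 541.6 + 13792 + 10799 = 29620 atm

29600 atm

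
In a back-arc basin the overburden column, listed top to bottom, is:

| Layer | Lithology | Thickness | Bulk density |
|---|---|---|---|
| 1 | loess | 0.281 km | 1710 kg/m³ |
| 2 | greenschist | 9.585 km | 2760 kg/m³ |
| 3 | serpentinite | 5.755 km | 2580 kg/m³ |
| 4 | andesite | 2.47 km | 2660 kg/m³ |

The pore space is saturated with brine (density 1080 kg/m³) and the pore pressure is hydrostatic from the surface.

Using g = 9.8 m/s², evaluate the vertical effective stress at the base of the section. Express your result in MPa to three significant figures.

282 MPa

Overburden (lithostatic) stress σ_v:
loess: 1710 kg/m³ × 9.8 m/s² × 281 m = 4.709×10^6 Pa = 4.709 MPa
greenschist: 2760 kg/m³ × 9.8 m/s² × 9585 m = 2.593×10^8 Pa = 259.3 MPa
serpentinite: 2580 kg/m³ × 9.8 m/s² × 5755 m = 1.455×10^8 Pa = 145.5 MPa
andesite: 2660 kg/m³ × 9.8 m/s² × 2470 m = 6.439×10^7 Pa = 64.39 MPa
Total = 4.709 + 259.3 + 145.5 + 64.39 = 473.86 MPa
Pore pressure P_p = 1080 kg/m³ × 9.8 m/s² × 18091 m = 1.915×10^8 Pa = 191.5 MPa
Effective stress σ' = σ_v − P_p = 473.9 − 191.5 = 282.39 MPa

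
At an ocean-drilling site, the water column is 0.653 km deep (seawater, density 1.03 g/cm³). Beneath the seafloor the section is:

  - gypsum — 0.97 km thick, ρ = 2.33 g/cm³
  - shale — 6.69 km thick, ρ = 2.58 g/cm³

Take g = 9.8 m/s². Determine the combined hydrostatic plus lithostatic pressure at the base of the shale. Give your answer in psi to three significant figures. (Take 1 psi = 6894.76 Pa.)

28700 psi

seawater: 1030 kg/m³ × 9.8 m/s² × 653 m = 6.591×10^6 Pa = 956.0 psi
gypsum: 2330 kg/m³ × 9.8 m/s² × 970 m = 2.215×10^7 Pa = 3212 psi
shale: 2580 kg/m³ × 9.8 m/s² × 6690 m = 1.691×10^8 Pa = 24533 psi
Total = 956.0 + 3212 + 24533 = 28702 psi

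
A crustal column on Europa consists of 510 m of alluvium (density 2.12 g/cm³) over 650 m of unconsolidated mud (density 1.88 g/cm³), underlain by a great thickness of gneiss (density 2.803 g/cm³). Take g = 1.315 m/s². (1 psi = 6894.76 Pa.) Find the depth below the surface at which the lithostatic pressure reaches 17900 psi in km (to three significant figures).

33.8 km

Pressure at base of upper layers: 2120×1.315×510 + 1880×1.315×650 = 3.029×10^6 Pa = 439.3 psi
Remaining pressure to be supplied by gneiss: 1.234×10^8 − 3.029×10^6 = 1.204×10^8 Pa
Additional depth in gneiss = 1.204×10^8 Pa / (2803 kg/m³ × 1.315 m/s²) = 32661 m
Total depth = 1160 m + 32661 m = 33821 m
= 33.821 km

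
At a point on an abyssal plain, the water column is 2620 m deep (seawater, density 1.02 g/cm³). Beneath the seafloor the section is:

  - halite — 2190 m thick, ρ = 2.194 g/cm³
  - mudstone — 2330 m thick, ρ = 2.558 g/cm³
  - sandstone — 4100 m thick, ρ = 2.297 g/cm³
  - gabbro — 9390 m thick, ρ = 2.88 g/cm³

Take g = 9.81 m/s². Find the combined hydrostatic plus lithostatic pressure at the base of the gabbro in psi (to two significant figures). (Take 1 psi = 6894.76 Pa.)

71000 psi

seawater: 1020 kg/m³ × 9.81 m/s² × 2620 m = 2.622×10^7 Pa = 3802 psi
halite: 2194 kg/m³ × 9.81 m/s² × 2190 m = 4.714×10^7 Pa = 6836 psi
mudstone: 2558 kg/m³ × 9.81 m/s² × 2330 m = 5.847×10^7 Pa = 8480 psi
sandstone: 2297 kg/m³ × 9.81 m/s² × 4100 m = 9.239×10^7 Pa = 13400 psi
gabbro: 2880 kg/m³ × 9.81 m/s² × 9390 m = 2.653×10^8 Pa = 38478 psi
Total = 3802 + 6836 + 8480 + 13400 + 38478 = 70996 psi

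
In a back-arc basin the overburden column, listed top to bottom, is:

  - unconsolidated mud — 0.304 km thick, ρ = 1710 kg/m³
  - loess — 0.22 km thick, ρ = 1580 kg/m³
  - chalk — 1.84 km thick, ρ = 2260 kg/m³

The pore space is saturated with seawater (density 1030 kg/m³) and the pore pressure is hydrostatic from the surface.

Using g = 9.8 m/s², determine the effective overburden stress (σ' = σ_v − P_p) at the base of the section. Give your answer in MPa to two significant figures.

25 MPa

Overburden (lithostatic) stress σ_v:
unconsolidated mud: 1710 kg/m³ × 9.8 m/s² × 304 m = 5.094×10^6 Pa = 5.094 MPa
loess: 1580 kg/m³ × 9.8 m/s² × 220 m = 3.406×10^6 Pa = 3.406 MPa
chalk: 2260 kg/m³ × 9.8 m/s² × 1840 m = 4.075×10^7 Pa = 40.75 MPa
Total = 5.094 + 3.406 + 40.75 = 49.253 MPa
Pore pressure P_p = 1030 kg/m³ × 9.8 m/s² × 2364 m = 2.386×10^7 Pa = 23.86 MPa
Effective stress σ' = σ_v − P_p = 49.25 − 23.86 = 25.391 MPa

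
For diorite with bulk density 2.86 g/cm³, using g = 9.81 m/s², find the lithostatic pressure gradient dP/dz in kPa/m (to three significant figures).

28.1 kPa/m

dP/dz = ρg = 2860 kg/m³ × 9.81 m/s² = 28057 Pa/m
= 28057 Pa/m × (1 kPa/m / 1000.0 Pa/m) = 28.057 kPa/m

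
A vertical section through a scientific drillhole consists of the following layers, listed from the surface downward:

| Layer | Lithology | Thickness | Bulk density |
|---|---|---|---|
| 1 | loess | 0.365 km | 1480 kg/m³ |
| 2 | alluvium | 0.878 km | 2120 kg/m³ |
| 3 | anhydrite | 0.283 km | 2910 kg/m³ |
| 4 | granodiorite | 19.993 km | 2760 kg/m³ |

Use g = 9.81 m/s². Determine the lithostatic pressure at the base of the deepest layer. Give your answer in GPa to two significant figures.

0.57 GPa

loess: 1480 kg/m³ × 9.81 m/s² × 365 m = 5.299×10^6 Pa = 5.299×10^-3 GPa
alluvium: 2120 kg/m³ × 9.81 m/s² × 878 m = 1.826×10^7 Pa = 0.01826 GPa
anhydrite: 2910 kg/m³ × 9.81 m/s² × 283 m = 8.079×10^6 Pa = 8.079×10^-3 GPa
granodiorite: 2760 kg/m³ × 9.81 m/s² × 19993 m = 5.413×10^8 Pa = 0.5413 GPa
Total = 5.299×10^-3 + 0.01826 + 8.079×10^-3 + 0.5413 = 0.57296 GPa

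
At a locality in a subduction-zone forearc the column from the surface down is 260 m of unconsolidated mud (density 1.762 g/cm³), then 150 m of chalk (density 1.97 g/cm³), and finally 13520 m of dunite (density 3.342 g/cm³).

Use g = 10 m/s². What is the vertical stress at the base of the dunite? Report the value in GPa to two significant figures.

0.46 GPa

unconsolidated mud: 1762 kg/m³ × 10 m/s² × 260 m = 4.581×10^6 Pa = 4.581×10^-3 GPa
chalk: 1970 kg/m³ × 10 m/s² × 150 m = 2.955×10^6 Pa = 2.955×10^-3 GPa
dunite: 3342 kg/m³ × 10 m/s² × 13520 m = 4.518×10^8 Pa = 0.4518 GPa
Total = 4.581×10^-3 + 2.955×10^-3 + 0.4518 = 0.45937 GPa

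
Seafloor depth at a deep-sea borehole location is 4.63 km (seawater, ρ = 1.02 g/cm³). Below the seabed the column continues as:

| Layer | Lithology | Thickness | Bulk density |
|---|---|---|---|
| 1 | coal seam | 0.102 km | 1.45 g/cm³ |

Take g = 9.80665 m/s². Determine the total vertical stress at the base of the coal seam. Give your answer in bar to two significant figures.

480 bar

seawater: 1020 kg/m³ × 9.80665 m/s² × 4630 m = 4.631×10^7 Pa = 463.1 bar
coal seam: 1450 kg/m³ × 9.80665 m/s² × 102 m = 1.450×10^6 Pa = 14.50 bar
Total = 463.1 + 14.50 = 477.63 bar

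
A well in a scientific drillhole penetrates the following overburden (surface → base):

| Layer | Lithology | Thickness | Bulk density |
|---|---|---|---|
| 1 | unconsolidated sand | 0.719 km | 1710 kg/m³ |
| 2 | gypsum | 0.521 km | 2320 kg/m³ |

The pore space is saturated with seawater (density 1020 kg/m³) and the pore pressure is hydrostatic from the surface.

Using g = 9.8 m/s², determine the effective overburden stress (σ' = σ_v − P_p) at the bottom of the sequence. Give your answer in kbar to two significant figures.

0.11 kbar

Overburden (lithostatic) stress σ_v:
unconsolidated sand: 1710 kg/m³ × 9.8 m/s² × 719 m = 1.205×10^7 Pa = 12.05 MPa
gypsum: 2320 kg/m³ × 9.8 m/s² × 521 m = 1.185×10^7 Pa = 11.85 MPa
Total = 12.05 + 11.85 = 23.894 MPa
Pore pressure P_p = 1020 kg/m³ × 9.8 m/s² × 1240 m = 1.240×10^7 Pa = 12.40 MPa
Effective stress σ' = σ_v − P_p = 23.89 − 12.40 = 11.499 MPa = 0.11499 kbar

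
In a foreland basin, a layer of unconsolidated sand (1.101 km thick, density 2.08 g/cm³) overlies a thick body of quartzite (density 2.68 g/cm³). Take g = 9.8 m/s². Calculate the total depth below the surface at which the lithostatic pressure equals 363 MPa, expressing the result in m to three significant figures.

Pressure at base of upper layers: 2080×9.8×1101 = 2.244×10^7 Pa = 22.44 MPa
Remaining pressure to be supplied by quartzite: 3.630×10^8 − 2.244×10^7 = 3.406×10^8 Pa
Additional depth in quartzite = 3.406×10^8 Pa / (2680 kg/m³ × 9.8 m/s²) = 12967 m
Total depth = 1101 m + 12967 m = 14068 m

14100 m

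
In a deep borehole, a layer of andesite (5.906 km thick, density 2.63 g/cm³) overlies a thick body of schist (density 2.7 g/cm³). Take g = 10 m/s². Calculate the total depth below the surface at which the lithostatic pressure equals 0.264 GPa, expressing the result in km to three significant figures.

9.93 km

Pressure at base of upper layers: 2630×10×5906 = 1.553×10^8 Pa = 0.1553 GPa
Remaining pressure to be supplied by schist: 2.640×10^8 − 1.553×10^8 = 1.087×10^8 Pa
Additional depth in schist = 1.087×10^8 Pa / (2700 kg/m³ × 10 m/s²) = 4024.9 m
Total depth = 5906 m + 4024.9 m = 9930.9 m
= 9.9309 km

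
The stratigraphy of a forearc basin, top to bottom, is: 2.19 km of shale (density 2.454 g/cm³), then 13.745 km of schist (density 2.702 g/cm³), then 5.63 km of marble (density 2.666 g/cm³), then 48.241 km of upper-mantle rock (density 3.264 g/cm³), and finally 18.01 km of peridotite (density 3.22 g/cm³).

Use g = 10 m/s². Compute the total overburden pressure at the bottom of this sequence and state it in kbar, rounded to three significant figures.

shale: 2454 kg/m³ × 10 m/s² × 2190 m = 5.374×10^7 Pa = 0.5374 kbar
schist: 2702 kg/m³ × 10 m/s² × 13745 m = 3.714×10^8 Pa = 3.714 kbar
marble: 2666 kg/m³ × 10 m/s² × 5630 m = 1.501×10^8 Pa = 1.501 kbar
upper-mantle rock: 3264 kg/m³ × 10 m/s² × 48241 m = 1.575×10^9 Pa = 15.75 kbar
peridotite: 3220 kg/m³ × 10 m/s² × 18010 m = 5.799×10^8 Pa = 5.799 kbar
Total = 0.5374 + 3.714 + 1.501 + 15.75 + 5.799 = 27.297 kbar

27.3 kbar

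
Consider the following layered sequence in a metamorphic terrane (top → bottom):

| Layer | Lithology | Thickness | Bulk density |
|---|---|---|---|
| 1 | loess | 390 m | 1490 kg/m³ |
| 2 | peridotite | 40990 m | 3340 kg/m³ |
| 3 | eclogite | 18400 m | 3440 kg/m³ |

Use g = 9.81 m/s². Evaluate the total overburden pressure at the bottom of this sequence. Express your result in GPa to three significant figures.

1.97 GPa

loess: 1490 kg/m³ × 9.81 m/s² × 390 m = 5.701×10^6 Pa = 5.701×10^-3 GPa
peridotite: 3340 kg/m³ × 9.81 m/s² × 40990 m = 1.343×10^9 Pa = 1.343 GPa
eclogite: 3440 kg/m³ × 9.81 m/s² × 18400 m = 6.209×10^8 Pa = 0.6209 GPa
Total = 5.701×10^-3 + 1.343 + 0.6209 = 1.9697 GPa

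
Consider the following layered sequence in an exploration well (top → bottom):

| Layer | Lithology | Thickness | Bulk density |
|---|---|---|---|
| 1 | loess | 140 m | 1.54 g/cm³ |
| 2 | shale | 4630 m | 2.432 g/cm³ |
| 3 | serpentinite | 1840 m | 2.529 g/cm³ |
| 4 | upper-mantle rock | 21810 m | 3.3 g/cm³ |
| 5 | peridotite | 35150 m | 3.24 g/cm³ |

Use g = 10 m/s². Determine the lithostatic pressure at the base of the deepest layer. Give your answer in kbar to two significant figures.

20 kbar

loess: 1540 kg/m³ × 10 m/s² × 140 m = 2.156×10^6 Pa = 0.02156 kbar
shale: 2432 kg/m³ × 10 m/s² × 4630 m = 1.126×10^8 Pa = 1.126 kbar
serpentinite: 2529 kg/m³ × 10 m/s² × 1840 m = 4.653×10^7 Pa = 0.4653 kbar
upper-mantle rock: 3300 kg/m³ × 10 m/s² × 21810 m = 7.197×10^8 Pa = 7.197 kbar
peridotite: 3240 kg/m³ × 10 m/s² × 35150 m = 1.139×10^9 Pa = 11.39 kbar
Total = 0.02156 + 1.126 + 0.4653 + 7.197 + 11.39 = 20.199 kbar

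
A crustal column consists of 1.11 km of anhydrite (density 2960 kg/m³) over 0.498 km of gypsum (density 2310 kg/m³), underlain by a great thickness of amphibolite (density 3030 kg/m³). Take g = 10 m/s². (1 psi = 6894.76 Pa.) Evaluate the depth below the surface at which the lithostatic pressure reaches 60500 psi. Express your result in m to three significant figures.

13900 m

Pressure at base of upper layers: 2960×10×1110 + 2310×10×498 = 4.436×10^7 Pa = 6434 psi
Remaining pressure to be supplied by amphibolite: 4.171×10^8 − 4.436×10^7 = 3.728×10^8 Pa
Additional depth in amphibolite = 3.728×10^8 Pa / (3030 kg/m³ × 10 m/s²) = 12303 m
Total depth = 1608 m + 12303 m = 13911 m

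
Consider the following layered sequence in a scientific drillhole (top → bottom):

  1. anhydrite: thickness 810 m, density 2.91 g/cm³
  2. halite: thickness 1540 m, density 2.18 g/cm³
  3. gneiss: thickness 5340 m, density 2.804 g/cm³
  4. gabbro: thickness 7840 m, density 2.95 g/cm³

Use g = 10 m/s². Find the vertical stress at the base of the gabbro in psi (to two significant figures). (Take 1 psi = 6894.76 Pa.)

anhydrite: 2910 kg/m³ × 10 m/s² × 810 m = 2.357×10^7 Pa = 3419 psi
halite: 2180 kg/m³ × 10 m/s² × 1540 m = 3.357×10^7 Pa = 4869 psi
gneiss: 2804 kg/m³ × 10 m/s² × 5340 m = 1.497×10^8 Pa = 21717 psi
gabbro: 2950 kg/m³ × 10 m/s² × 7840 m = 2.313×10^8 Pa = 33544 psi
Total = 3419 + 4869 + 21717 + 33544 = 63549 psi

64000 psi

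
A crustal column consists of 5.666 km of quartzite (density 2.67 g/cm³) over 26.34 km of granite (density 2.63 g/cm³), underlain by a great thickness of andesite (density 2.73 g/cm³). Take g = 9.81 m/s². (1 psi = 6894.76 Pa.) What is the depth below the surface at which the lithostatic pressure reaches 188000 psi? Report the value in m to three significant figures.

Pressure at base of upper layers: 2670×9.81×5666 + 2630×9.81×26340 = 8.280×10^8 Pa = 1.201×10^5 psi
Remaining pressure to be supplied by andesite: 1.296×10^9 − 8.280×10^8 = 4.682×10^8 Pa
Additional depth in andesite = 4.682×10^8 Pa / (2730 kg/m³ × 9.81 m/s²) = 17483 m
Total depth = 32006 m + 17483 m = 49489 m

49500 m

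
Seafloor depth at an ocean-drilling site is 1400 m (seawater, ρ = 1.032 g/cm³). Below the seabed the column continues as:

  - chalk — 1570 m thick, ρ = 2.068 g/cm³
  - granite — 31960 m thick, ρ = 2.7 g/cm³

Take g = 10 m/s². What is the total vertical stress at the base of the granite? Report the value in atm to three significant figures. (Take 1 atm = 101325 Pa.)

8980 atm

seawater: 1032 kg/m³ × 10 m/s² × 1400 m = 1.445×10^7 Pa = 142.6 atm
chalk: 2068 kg/m³ × 10 m/s² × 1570 m = 3.247×10^7 Pa = 320.4 atm
granite: 2700 kg/m³ × 10 m/s² × 31960 m = 8.629×10^8 Pa = 8516 atm
Total = 142.6 + 320.4 + 8516 = 8979.4 atm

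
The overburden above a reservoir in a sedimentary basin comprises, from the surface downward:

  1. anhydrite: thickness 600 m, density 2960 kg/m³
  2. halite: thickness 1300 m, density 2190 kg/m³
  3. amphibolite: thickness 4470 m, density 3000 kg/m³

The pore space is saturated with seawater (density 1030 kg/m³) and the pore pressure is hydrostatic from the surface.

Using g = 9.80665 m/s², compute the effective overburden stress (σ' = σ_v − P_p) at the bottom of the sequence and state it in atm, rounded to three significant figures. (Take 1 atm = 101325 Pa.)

1110 atm

Overburden (lithostatic) stress σ_v:
anhydrite: 2960 kg/m³ × 9.80665 m/s² × 600 m = 1.742×10^7 Pa = 17.42 MPa
halite: 2190 kg/m³ × 9.80665 m/s² × 1300 m = 2.792×10^7 Pa = 27.92 MPa
amphibolite: 3000 kg/m³ × 9.80665 m/s² × 4470 m = 1.315×10^8 Pa = 131.5 MPa
Total = 17.42 + 27.92 + 131.5 = 176.84 MPa
Pore pressure P_p = 1030 kg/m³ × 9.80665 m/s² × 6370 m = 6.434×10^7 Pa = 64.34 MPa
Effective stress σ' = σ_v − P_p = 176.8 − 64.34 = 112.50 MPa = 1110.3 atm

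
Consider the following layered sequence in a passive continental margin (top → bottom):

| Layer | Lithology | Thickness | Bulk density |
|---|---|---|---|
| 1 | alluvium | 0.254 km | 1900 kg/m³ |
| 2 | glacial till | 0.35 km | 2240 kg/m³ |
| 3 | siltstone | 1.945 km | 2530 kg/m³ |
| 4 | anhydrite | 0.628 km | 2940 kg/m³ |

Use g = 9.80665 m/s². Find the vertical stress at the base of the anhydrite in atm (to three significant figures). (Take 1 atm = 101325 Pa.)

alluvium: 1900 kg/m³ × 9.80665 m/s² × 254 m = 4.733×10^6 Pa = 46.71 atm
glacial till: 2240 kg/m³ × 9.80665 m/s² × 350 m = 7.688×10^6 Pa = 75.88 atm
siltstone: 2530 kg/m³ × 9.80665 m/s² × 1945 m = 4.826×10^7 Pa = 476.3 atm
anhydrite: 2940 kg/m³ × 9.80665 m/s² × 628 m = 1.811×10^7 Pa = 178.7 atm
Total = 46.71 + 75.88 + 476.3 + 178.7 = 777.54 atm

778 atm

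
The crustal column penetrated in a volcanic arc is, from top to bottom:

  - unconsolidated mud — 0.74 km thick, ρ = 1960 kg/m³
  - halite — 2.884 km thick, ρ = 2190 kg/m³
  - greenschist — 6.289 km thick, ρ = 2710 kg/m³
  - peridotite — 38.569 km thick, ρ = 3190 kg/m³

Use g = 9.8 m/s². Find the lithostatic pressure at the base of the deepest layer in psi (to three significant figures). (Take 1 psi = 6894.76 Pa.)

210000 psi

unconsolidated mud: 1960 kg/m³ × 9.8 m/s² × 740 m = 1.421×10^7 Pa = 2062 psi
halite: 2190 kg/m³ × 9.8 m/s² × 2884 m = 6.190×10^7 Pa = 8977 psi
greenschist: 2710 kg/m³ × 9.8 m/s² × 6289 m = 1.670×10^8 Pa = 24225 psi
peridotite: 3190 kg/m³ × 9.8 m/s² × 38569 m = 1.206×10^9 Pa = 1.749×10^5 psi
Total = 2062 + 8977 + 24225 + 1.749×10^5 = 2.1014×10^5 psi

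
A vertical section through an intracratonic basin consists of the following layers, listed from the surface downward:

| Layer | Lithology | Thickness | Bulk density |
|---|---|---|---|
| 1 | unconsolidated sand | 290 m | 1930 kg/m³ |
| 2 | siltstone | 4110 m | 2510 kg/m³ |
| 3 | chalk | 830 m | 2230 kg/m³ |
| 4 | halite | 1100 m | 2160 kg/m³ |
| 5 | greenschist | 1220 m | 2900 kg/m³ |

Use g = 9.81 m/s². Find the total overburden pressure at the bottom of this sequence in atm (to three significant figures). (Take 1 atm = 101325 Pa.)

1800 atm

unconsolidated sand: 1930 kg/m³ × 9.81 m/s² × 290 m = 5.491×10^6 Pa = 54.19 atm
siltstone: 2510 kg/m³ × 9.81 m/s² × 4110 m = 1.012×10^8 Pa = 998.8 atm
chalk: 2230 kg/m³ × 9.81 m/s² × 830 m = 1.816×10^7 Pa = 179.2 atm
halite: 2160 kg/m³ × 9.81 m/s² × 1100 m = 2.331×10^7 Pa = 230.0 atm
greenschist: 2900 kg/m³ × 9.81 m/s² × 1220 m = 3.471×10^7 Pa = 342.5 atm
Total = 54.19 + 998.8 + 179.2 + 230.0 + 342.5 = 1804.7 atm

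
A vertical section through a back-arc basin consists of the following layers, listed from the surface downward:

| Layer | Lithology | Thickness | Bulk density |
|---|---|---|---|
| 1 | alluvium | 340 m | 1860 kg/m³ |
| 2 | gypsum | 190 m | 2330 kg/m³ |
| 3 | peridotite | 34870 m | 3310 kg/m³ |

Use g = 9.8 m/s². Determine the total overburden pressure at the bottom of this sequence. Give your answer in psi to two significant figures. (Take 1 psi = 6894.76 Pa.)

170000 psi

alluvium: 1860 kg/m³ × 9.8 m/s² × 340 m = 6.198×10^6 Pa = 898.9 psi
gypsum: 2330 kg/m³ × 9.8 m/s² × 190 m = 4.338×10^6 Pa = 629.2 psi
peridotite: 3310 kg/m³ × 9.8 m/s² × 34870 m = 1.131×10^9 Pa = 1.641×10^5 psi
Total = 898.9 + 629.2 + 1.641×10^5 = 1.6558×10^5 psi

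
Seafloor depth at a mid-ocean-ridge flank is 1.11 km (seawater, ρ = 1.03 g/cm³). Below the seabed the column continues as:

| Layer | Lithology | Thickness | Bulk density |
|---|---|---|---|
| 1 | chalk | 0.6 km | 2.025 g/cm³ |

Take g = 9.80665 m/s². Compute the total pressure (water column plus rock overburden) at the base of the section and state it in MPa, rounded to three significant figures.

seawater: 1030 kg/m³ × 9.80665 m/s² × 1110 m = 1.121×10^7 Pa = 11.21 MPa
chalk: 2025 kg/m³ × 9.80665 m/s² × 600 m = 1.192×10^7 Pa = 11.92 MPa
Total = 11.21 + 11.92 = 23.127 MPa

23.1 MPa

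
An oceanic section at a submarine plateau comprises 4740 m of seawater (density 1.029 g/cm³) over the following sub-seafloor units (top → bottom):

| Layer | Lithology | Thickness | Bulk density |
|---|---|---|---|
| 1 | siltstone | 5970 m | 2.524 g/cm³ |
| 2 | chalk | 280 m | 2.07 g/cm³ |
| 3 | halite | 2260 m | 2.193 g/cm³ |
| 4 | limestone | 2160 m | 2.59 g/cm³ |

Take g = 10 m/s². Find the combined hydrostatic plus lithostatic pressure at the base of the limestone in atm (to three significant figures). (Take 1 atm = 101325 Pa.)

seawater: 1029 kg/m³ × 10 m/s² × 4740 m = 4.877×10^7 Pa = 481.4 atm
siltstone: 2524 kg/m³ × 10 m/s² × 5970 m = 1.507×10^8 Pa = 1487 atm
chalk: 2070 kg/m³ × 10 m/s² × 280 m = 5.796×10^6 Pa = 57.20 atm
halite: 2193 kg/m³ × 10 m/s² × 2260 m = 4.956×10^7 Pa = 489.1 atm
limestone: 2590 kg/m³ × 10 m/s² × 2160 m = 5.594×10^7 Pa = 552.1 atm
Total = 481.4 + 1487 + 57.20 + 489.1 + 552.1 = 3067.0 atm

3070 atm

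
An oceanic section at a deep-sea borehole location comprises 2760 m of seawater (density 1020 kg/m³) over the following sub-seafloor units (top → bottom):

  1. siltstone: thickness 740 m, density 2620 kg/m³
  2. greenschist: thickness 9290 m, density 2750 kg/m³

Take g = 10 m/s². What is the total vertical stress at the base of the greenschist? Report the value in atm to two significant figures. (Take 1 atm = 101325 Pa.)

3000 atm

seawater: 1020 kg/m³ × 10 m/s² × 2760 m = 2.815×10^7 Pa = 277.8 atm
siltstone: 2620 kg/m³ × 10 m/s² × 740 m = 1.939×10^7 Pa = 191.3 atm
greenschist: 2750 kg/m³ × 10 m/s² × 9290 m = 2.555×10^8 Pa = 2521 atm
Total = 277.8 + 191.3 + 2521 = 2990.5 atm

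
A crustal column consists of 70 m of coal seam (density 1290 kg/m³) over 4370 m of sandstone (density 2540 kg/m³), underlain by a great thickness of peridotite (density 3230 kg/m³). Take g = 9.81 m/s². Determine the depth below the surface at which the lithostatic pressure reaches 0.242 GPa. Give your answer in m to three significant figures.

Pressure at base of upper layers: 1290×9.81×70 + 2540×9.81×4370 = 1.098×10^8 Pa = 0.1098 GPa
Remaining pressure to be supplied by peridotite: 2.420×10^8 − 1.098×10^8 = 1.322×10^8 Pa
Additional depth in peridotite = 1.322×10^8 Pa / (3230 kg/m³ × 9.81 m/s²) = 4172.9 m
Total depth = 4440 m + 4172.9 m = 8612.9 m

8610 m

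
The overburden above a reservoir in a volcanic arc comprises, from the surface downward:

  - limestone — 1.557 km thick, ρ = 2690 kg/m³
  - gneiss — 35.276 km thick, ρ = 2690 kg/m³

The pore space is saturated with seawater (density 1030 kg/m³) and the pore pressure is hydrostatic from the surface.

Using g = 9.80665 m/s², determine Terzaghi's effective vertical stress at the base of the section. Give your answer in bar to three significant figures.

Overburden (lithostatic) stress σ_v:
limestone: 2690 kg/m³ × 9.80665 m/s² × 1557 m = 4.107×10^7 Pa = 41.07 MPa
gneiss: 2690 kg/m³ × 9.80665 m/s² × 35276 m = 9.306×10^8 Pa = 930.6 MPa
Total = 41.07 + 930.6 = 971.65 MPa
Pore pressure P_p = 1030 kg/m³ × 9.80665 m/s² × 36833 m = 3.720×10^8 Pa = 372.0 MPa
Effective stress σ' = σ_v − P_p = 971.7 − 372.0 = 599.61 MPa = 5996.1 bar

6000 bar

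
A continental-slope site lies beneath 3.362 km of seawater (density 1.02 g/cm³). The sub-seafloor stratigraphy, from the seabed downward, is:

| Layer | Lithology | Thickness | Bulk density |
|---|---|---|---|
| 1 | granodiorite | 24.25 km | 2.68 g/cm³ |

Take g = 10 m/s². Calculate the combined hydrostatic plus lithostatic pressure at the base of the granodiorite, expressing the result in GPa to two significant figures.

0.68 GPa

seawater: 1020 kg/m³ × 10 m/s² × 3362 m = 3.429×10^7 Pa = 0.03429 GPa
granodiorite: 2680 kg/m³ × 10 m/s² × 24250 m = 6.499×10^8 Pa = 0.6499 GPa
Total = 0.03429 + 0.6499 = 0.68419 GPa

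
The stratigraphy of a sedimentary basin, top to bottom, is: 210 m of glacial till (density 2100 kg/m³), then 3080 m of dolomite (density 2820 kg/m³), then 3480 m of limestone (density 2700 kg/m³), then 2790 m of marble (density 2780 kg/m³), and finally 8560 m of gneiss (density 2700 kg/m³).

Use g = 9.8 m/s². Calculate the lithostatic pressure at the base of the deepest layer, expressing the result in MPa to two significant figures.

480 MPa

glacial till: 2100 kg/m³ × 9.8 m/s² × 210 m = 4.322×10^6 Pa = 4.322 MPa
dolomite: 2820 kg/m³ × 9.8 m/s² × 3080 m = 8.512×10^7 Pa = 85.12 MPa
limestone: 2700 kg/m³ × 9.8 m/s² × 3480 m = 9.208×10^7 Pa = 92.08 MPa
marble: 2780 kg/m³ × 9.8 m/s² × 2790 m = 7.601×10^7 Pa = 76.01 MPa
gneiss: 2700 kg/m³ × 9.8 m/s² × 8560 m = 2.265×10^8 Pa = 226.5 MPa
Total = 4.322 + 85.12 + 92.08 + 76.01 + 226.5 = 484.03 MPa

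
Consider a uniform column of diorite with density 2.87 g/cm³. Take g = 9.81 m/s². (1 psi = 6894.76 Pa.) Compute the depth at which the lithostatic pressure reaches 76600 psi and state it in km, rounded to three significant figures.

h = P/(ρg) = 76600 psi / (2870 kg/m³ × 9.81 m/s²) = 5.281×10^8 Pa / 28155 Pa/m = 18758 m
= 18.758 km

18.8 km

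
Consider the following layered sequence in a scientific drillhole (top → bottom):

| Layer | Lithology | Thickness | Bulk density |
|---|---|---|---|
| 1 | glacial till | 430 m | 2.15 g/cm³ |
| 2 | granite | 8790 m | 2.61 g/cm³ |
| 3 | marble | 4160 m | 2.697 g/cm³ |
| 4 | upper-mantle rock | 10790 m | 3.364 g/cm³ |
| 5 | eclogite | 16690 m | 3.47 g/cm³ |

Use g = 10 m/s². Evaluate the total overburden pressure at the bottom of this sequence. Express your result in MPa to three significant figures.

1290 MPa

glacial till: 2150 kg/m³ × 10 m/s² × 430 m = 9.245×10^6 Pa = 9.245 MPa
granite: 2610 kg/m³ × 10 m/s² × 8790 m = 2.294×10^8 Pa = 229.4 MPa
marble: 2697 kg/m³ × 10 m/s² × 4160 m = 1.122×10^8 Pa = 112.2 MPa
upper-mantle rock: 3364 kg/m³ × 10 m/s² × 10790 m = 3.630×10^8 Pa = 363.0 MPa
eclogite: 3470 kg/m³ × 10 m/s² × 16690 m = 5.791×10^8 Pa = 579.1 MPa
Total = 9.245 + 229.4 + 112.2 + 363.0 + 579.1 = 1293.0 MPa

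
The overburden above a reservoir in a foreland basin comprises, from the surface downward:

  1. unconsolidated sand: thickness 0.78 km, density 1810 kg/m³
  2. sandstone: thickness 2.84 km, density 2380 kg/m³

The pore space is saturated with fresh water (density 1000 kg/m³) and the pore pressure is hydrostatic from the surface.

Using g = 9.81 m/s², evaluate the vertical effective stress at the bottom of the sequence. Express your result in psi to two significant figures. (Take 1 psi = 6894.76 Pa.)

6500 psi

Overburden (lithostatic) stress σ_v:
unconsolidated sand: 1810 kg/m³ × 9.81 m/s² × 780 m = 1.385×10^7 Pa = 13.85 MPa
sandstone: 2380 kg/m³ × 9.81 m/s² × 2840 m = 6.631×10^7 Pa = 66.31 MPa
Total = 13.85 + 66.31 = 80.158 MPa
Pore pressure P_p = 1000 kg/m³ × 9.81 m/s² × 3620 m = 3.551×10^7 Pa = 35.51 MPa
Effective stress σ' = σ_v − P_p = 80.16 − 35.51 = 44.645 MPa = 6475.3 psi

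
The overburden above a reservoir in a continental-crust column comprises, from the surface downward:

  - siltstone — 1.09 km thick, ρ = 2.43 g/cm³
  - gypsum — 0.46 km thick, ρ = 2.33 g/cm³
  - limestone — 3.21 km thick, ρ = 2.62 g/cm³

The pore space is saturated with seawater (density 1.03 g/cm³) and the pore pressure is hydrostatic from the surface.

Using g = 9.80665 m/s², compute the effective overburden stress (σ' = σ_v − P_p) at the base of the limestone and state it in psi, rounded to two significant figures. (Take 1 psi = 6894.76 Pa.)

10000 psi

Overburden (lithostatic) stress σ_v:
siltstone: 2430 kg/m³ × 9.80665 m/s² × 1090 m = 2.597×10^7 Pa = 25.97 MPa
gypsum: 2330 kg/m³ × 9.80665 m/s² × 460 m = 1.051×10^7 Pa = 10.51 MPa
limestone: 2620 kg/m³ × 9.80665 m/s² × 3210 m = 8.248×10^7 Pa = 82.48 MPa
Total = 25.97 + 10.51 + 82.48 = 118.96 MPa
Pore pressure P_p = 1030 kg/m³ × 9.80665 m/s² × 4760 m = 4.808×10^7 Pa = 48.08 MPa
Effective stress σ' = σ_v − P_p = 119.0 − 48.08 = 70.881 MPa = 10280 psi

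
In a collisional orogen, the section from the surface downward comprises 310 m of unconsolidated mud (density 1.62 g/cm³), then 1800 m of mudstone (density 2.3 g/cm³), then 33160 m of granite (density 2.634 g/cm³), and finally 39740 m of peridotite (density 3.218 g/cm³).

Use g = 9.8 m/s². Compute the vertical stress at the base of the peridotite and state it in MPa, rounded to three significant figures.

2150 MPa

unconsolidated mud: 1620 kg/m³ × 9.8 m/s² × 310 m = 4.922×10^6 Pa = 4.922 MPa
mudstone: 2300 kg/m³ × 9.8 m/s² × 1800 m = 4.057×10^7 Pa = 40.57 MPa
granite: 2634 kg/m³ × 9.8 m/s² × 33160 m = 8.560×10^8 Pa = 856.0 MPa
peridotite: 3218 kg/m³ × 9.8 m/s² × 39740 m = 1.253×10^9 Pa = 1253 MPa
Total = 4.922 + 40.57 + 856.0 + 1253 = 2154.7 MPa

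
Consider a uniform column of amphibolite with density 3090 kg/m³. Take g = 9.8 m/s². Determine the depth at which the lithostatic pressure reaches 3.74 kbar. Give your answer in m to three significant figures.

12400 m

h = P/(ρg) = 3.74 kbar / (3090 kg/m³ × 9.8 m/s²) = 3.740×10^8 Pa / 30282 Pa/m = 12351 m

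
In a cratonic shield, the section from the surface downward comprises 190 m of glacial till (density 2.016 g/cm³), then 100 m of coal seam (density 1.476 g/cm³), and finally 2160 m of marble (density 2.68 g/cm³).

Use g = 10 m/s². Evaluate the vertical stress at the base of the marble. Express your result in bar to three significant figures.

glacial till: 2016 kg/m³ × 10 m/s² × 190 m = 3.830×10^6 Pa = 38.30 bar
coal seam: 1476 kg/m³ × 10 m/s² × 100 m = 1.476×10^6 Pa = 14.76 bar
marble: 2680 kg/m³ × 10 m/s² × 2160 m = 5.789×10^7 Pa = 578.9 bar
Total = 38.30 + 14.76 + 578.9 = 631.94 bar

632 bar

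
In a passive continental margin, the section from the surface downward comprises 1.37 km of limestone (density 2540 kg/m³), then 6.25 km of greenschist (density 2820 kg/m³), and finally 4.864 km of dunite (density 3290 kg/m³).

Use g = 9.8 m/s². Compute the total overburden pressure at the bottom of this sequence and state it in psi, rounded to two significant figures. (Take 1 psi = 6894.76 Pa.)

53000 psi

limestone: 2540 kg/m³ × 9.8 m/s² × 1370 m = 3.410×10^7 Pa = 4946 psi
greenschist: 2820 kg/m³ × 9.8 m/s² × 6250 m = 1.727×10^8 Pa = 25052 psi
dunite: 3290 kg/m³ × 9.8 m/s² × 4864 m = 1.568×10^8 Pa = 22746 psi
Total = 4946 + 25052 + 22746 = 52743 psi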